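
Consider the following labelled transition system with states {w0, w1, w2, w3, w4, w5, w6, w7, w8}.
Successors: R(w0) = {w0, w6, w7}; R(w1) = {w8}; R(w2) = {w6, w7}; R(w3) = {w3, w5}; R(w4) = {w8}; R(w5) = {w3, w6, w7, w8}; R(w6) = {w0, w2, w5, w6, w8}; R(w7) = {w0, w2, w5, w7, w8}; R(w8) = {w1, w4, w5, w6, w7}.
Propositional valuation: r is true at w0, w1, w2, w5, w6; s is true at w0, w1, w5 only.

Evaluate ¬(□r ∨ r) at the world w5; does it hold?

No

At w5: □r ∨ r is true, so ¬(□r ∨ r) is false.
  At w5: □r is false, r is true, so □r ∨ r is true.
    At w5: □r requires r at every successor {w3, w6, w7, w8}.
      r fails at w3, so □r is false at w5.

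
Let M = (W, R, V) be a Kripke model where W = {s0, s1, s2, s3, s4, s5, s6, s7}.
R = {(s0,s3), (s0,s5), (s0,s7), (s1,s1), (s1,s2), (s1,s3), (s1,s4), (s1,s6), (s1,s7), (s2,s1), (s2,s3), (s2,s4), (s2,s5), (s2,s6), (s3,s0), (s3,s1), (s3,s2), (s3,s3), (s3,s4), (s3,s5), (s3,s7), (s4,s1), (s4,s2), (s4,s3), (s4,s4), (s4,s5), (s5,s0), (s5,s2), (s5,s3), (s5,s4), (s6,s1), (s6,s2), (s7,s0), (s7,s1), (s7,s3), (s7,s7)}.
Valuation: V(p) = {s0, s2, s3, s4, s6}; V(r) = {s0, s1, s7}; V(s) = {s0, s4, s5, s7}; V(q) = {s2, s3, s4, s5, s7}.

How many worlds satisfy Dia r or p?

Recall that Dia ψ holds at a world iff ψ holds at some accessible world.
Let φ = Dia r or p. Evaluate φ at each world:
  s0 (successors {s3, s5, s7}): φ is true.
  s1 (successors {s1, s2, s3, s4, s6, s7}): φ is true.
  s2 (successors {s1, s3, s4, s5, s6}): φ is true.
  s3 (successors {s0, s1, s2, s3, s4, s5, s7}): φ is true.
  s4 (successors {s1, s2, s3, s4, s5}): φ is true.
  s5 (successors {s0, s2, s3, s4}): φ is true.
  s6 (successors {s1, s2}): φ is true.
  s7 (successors {s0, s1, s3, s7}): φ is true.
For instance, at s1:
  At s1: Dia r is true, p is false, so Dia r or p is true.
    At s1: Dia r requires r at some successor in {s1, s2, s3, s4, s6, s7}.
      r holds at s1, so Dia r is true at s1.
Satisfying worlds: {s0, s1, s2, s3, s4, s5, s6, s7}

8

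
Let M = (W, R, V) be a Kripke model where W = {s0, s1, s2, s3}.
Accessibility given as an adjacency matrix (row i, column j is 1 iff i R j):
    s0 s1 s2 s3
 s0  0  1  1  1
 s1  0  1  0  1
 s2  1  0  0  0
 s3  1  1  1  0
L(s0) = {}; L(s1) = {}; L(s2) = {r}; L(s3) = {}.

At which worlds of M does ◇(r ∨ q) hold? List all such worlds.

Let φ = ◇(r ∨ q). Evaluate φ at each world:
  s0 (successors {s1, s2, s3}): φ is true.
  s1 (successors {s1, s3}): φ is false.
  s2 (successors {s0}): φ is false.
  s3 (successors {s0, s1, s2}): φ is true.
For instance, at s1:
  At s1: ◇(r ∨ q) requires r ∨ q at some successor in {s1, s3}.
    At s1: r ∨ q is false.
    At s3: r ∨ q is false.
  So ◇(r ∨ q) is false at s1.
Satisfying worlds: {s0, s3}

s0, s3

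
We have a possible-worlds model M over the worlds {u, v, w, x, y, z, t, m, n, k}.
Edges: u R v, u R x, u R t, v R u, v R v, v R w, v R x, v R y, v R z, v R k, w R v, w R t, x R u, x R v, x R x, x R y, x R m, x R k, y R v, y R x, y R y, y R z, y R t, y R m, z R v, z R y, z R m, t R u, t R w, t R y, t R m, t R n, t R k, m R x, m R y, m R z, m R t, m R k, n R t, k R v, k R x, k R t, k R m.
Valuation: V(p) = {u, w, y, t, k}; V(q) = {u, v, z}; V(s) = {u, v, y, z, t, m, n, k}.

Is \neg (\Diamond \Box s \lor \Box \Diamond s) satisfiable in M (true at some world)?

Recall that \Box ψ holds at a world iff ψ holds at every accessible world, and \Diamond ψ holds iff ψ holds at some accessible world.
Let φ = \neg (\Diamond \Box s \lor \Box \Diamond s). Evaluate φ at each world:
  u (successors {v, x, t}): φ is false.
  v (successors {u, v, w, x, y, z, k}): φ is false.
  w (successors {v, t}): φ is false.
  x (successors {u, v, x, y, m, k}): φ is false.
  y (successors {v, x, y, z, t, m}): φ is false.
  z (successors {v, y, m}): φ is false.
  t (successors {u, w, y, m, n, k}): φ is false.
  m (successors {x, y, z, t, k}): φ is false.
  n (successors {t}): φ is false.
  k (successors {v, x, t, m}): φ is false.
For instance, at v:
  At v: \Diamond \Box s \lor \Box \Diamond s is true, so \neg (\Diamond \Box s \lor \Box \Diamond s) is false.
    At v: \Diamond \Box s is true, \Box \Diamond s is true, so \Diamond \Box s \lor \Box \Diamond s is true.
      At v: \Diamond \Box s requires \Box s at some successor in {u, v, w, x, y, z, k}.
        \Box s holds at w, so \Diamond \Box s is true at v.
      At v: \Box \Diamond s requires \Diamond s at every successor {u, v, w, x, y, z, k}.
        At u: \Diamond s is true.
        At v: \Diamond s is true.
        At w: \Diamond s is true.
        At x: \Diamond s is true.
        At y: \Diamond s is true.
        At z: \Diamond s is true.
        At k: \Diamond s is true.
      So \Box \Diamond s is true at v.

No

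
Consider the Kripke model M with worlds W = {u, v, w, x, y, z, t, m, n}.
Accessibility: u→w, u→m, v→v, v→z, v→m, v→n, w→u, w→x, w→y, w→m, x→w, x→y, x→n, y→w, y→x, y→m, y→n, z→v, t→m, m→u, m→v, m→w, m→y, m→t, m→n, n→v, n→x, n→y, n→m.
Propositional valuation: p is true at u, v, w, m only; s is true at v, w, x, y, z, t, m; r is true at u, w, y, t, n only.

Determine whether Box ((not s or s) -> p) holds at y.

No

At y: Box ((not s or s) -> p) requires (not s or s) -> p at every successor {w, x, m, n}.
  (not s or s) -> p fails at x, so Box ((not s or s) -> p) is false at y.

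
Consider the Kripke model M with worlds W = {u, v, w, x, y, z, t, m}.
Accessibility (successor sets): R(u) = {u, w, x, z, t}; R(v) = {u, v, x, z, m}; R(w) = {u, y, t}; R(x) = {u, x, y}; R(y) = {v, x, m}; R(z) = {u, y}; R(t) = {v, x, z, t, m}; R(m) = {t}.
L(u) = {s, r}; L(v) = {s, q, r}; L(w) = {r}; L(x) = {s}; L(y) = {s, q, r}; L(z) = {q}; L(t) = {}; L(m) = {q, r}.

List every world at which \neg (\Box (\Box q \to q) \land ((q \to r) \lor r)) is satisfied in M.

z

Recall that \Box ψ holds at a world iff ψ holds at every accessible world, and \Diamond ψ holds iff ψ holds at some accessible world.
Let φ = \neg (\Box (\Box q \to q) \land ((q \to r) \lor r)). Evaluate φ at each world:
  u (successors {u, w, x, z, t}): φ is false.
  v (successors {u, v, x, z, m}): φ is false.
  w (successors {u, y, t}): φ is false.
  x (successors {u, x, y}): φ is false.
  y (successors {v, x, m}): φ is false.
  z (successors {u, y}): φ is true.
  t (successors {v, x, z, t, m}): φ is false.
  m (successors {t}): φ is false.
For instance, at z:
  At z: \Box (\Box q \to q) \land ((q \to r) \lor r) is false, so \neg (\Box (\Box q \to q) \land ((q \to r) \lor r)) is true.
    At z: \Box (\Box q \to q) is true, (q \to r) \lor r is false, so \Box (\Box q \to q) \land ((q \to r) \lor r) is false.
      At z: \Box (\Box q \to q) requires \Box q \to q at every successor {u, y}.
        At u: \Box q \to q is true.
        At y: \Box q \to q is true.
      So \Box (\Box q \to q) is true at z.
Satisfying worlds: {z}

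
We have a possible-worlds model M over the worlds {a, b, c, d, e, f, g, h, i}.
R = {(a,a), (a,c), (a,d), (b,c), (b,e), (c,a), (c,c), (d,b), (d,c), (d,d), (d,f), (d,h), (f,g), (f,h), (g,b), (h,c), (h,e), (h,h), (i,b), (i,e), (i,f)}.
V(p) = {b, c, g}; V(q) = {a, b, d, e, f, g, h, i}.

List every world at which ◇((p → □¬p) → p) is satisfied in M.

Recall that □ψ holds at a world iff ψ holds at every accessible world, and ◇ψ holds iff ψ holds at some accessible world.
Let φ = ◇((p → □¬p) → p). Evaluate φ at each world:
  a (successors {a, c, d}): φ is true.
  b (successors {c, e}): φ is true.
  c (successors {a, c}): φ is true.
  d (successors {b, c, d, f, h}): φ is true.
  e (successors ∅): φ is false.
  f (successors {g, h}): φ is true.
  g (successors {b}): φ is true.
  h (successors {c, e, h}): φ is true.
  i (successors {b, e, f}): φ is true.
For instance, at i:
  At i: ◇((p → □¬p) → p) requires (p → □¬p) → p at some successor in {b, e, f}.
    (p → □¬p) → p holds at b, so ◇((p → □¬p) → p) is true at i.
      At b: p → □¬p is false, p is true, so (p → □¬p) → p is true.
Satisfying worlds: {a, b, c, d, f, g, h, i}

a, b, c, d, f, g, h, i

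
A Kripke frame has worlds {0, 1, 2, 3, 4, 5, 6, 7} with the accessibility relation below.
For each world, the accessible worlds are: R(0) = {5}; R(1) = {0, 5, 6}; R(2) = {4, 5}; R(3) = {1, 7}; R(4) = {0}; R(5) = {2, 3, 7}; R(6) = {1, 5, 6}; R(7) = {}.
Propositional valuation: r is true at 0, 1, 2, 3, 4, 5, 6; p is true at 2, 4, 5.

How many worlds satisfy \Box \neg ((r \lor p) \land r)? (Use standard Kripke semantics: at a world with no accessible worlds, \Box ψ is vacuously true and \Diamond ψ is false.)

Let φ = \Box \neg ((r \lor p) \land r). Evaluate φ at each world:
  0 (successors {5}): φ is false.
  1 (successors {0, 5, 6}): φ is false.
  2 (successors {4, 5}): φ is false.
  3 (successors {1, 7}): φ is false.
  4 (successors {0}): φ is false.
  5 (successors {2, 3, 7}): φ is false.
  6 (successors {1, 5, 6}): φ is false.
  7 (successors ∅): φ is true.
For instance, at 1:
  At 1: \Box \neg ((r \lor p) \land r) requires \neg ((r \lor p) \land r) at every successor {0, 5, 6}.
    \neg ((r \lor p) \land r) fails at 0, so \Box \neg ((r \lor p) \land r) is false at 1.
Satisfying worlds: {7}

1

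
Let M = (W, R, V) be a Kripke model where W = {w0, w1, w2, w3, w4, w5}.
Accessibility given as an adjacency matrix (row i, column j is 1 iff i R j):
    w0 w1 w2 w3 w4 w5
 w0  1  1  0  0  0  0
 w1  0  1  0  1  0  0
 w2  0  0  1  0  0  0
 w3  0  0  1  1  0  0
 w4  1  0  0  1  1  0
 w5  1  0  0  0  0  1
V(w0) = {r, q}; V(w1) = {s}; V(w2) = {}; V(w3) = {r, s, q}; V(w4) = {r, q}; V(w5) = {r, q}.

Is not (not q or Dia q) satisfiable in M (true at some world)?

Let φ = not (not q or Dia q). Evaluate φ at each world:
  w0 (successors {w0, w1}): φ is false.
  w1 (successors {w1, w3}): φ is false.
  w2 (successors {w2}): φ is false.
  w3 (successors {w2, w3}): φ is false.
  w4 (successors {w0, w3, w4}): φ is false.
  w5 (successors {w0, w5}): φ is false.
For instance, at w0:
  At w0: not q or Dia q is true, so not (not q or Dia q) is false.
    At w0: not q is false, Dia q is true, so not q or Dia q is true.
      At w0: Dia q requires q at some successor in {w0, w1}.
        q holds at w0, so Dia q is true at w0.

No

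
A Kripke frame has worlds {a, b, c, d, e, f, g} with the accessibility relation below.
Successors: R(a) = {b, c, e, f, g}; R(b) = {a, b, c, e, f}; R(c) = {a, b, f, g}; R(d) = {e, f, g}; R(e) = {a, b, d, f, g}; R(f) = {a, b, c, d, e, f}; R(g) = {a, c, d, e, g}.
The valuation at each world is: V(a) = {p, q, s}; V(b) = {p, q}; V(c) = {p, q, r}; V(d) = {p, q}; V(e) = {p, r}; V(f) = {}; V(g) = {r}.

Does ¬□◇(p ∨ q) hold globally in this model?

Recall that □ψ holds at a world iff ψ holds at every accessible world, and ◇ψ holds iff ψ holds at some accessible world.
Let φ = ¬□◇(p ∨ q). Evaluate φ at each world:
  a (successors {b, c, e, f, g}): φ is false.
  b (successors {a, b, c, e, f}): φ is false.
  c (successors {a, b, f, g}): φ is false.
  d (successors {e, f, g}): φ is false.
  e (successors {a, b, d, f, g}): φ is false.
  f (successors {a, b, c, d, e, f}): φ is false.
  g (successors {a, c, d, e, g}): φ is false.
Detail at a (counterexample):
  At a: □◇(p ∨ q) is true, so ¬□◇(p ∨ q) is false.
    At a: □◇(p ∨ q) requires ◇(p ∨ q) at every successor {b, c, e, f, g}.
      At b: ◇(p ∨ q) is true.
      At c: ◇(p ∨ q) is true.
      At e: ◇(p ∨ q) is true.
      At f: ◇(p ∨ q) is true.
      At g: ◇(p ∨ q) is true.
    So □◇(p ∨ q) is true at a.

No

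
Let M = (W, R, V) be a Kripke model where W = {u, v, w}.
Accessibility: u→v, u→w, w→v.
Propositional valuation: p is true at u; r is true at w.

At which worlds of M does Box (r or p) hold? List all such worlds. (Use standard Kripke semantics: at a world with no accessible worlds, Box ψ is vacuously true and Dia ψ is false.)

v

Let φ = Box (r or p). Evaluate φ at each world:
  u (successors {v, w}): φ is false.
  v (successors ∅): φ is true.
  w (successors {v}): φ is false.
For instance, at u:
  At u: Box (r or p) requires r or p at every successor {v, w}.
    r or p fails at v, so Box (r or p) is false at u.
Satisfying worlds: {v}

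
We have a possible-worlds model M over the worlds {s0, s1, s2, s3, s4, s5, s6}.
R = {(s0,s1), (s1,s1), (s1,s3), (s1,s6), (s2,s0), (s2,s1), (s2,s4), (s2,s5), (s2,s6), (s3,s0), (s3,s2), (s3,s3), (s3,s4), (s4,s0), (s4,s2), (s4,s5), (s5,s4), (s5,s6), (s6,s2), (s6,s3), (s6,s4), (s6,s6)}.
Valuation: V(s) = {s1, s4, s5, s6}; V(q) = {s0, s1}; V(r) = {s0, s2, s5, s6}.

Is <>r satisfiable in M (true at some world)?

Recall that <>ψ holds at a world iff ψ holds at some accessible world.
Let φ = <>r. Evaluate φ at each world:
  s0 (successors {s1}): φ is false.
  s1 (successors {s1, s3, s6}): φ is true.
  s2 (successors {s0, s1, s4, s5, s6}): φ is true.
  s3 (successors {s0, s2, s3, s4}): φ is true.
  s4 (successors {s0, s2, s5}): φ is true.
  s5 (successors {s4, s6}): φ is true.
  s6 (successors {s2, s3, s4, s6}): φ is true.
Detail at s1 (witness):
  At s1: <>r requires r at some successor in {s1, s3, s6}.
    r holds at s6, so <>r is true at s1.

Yes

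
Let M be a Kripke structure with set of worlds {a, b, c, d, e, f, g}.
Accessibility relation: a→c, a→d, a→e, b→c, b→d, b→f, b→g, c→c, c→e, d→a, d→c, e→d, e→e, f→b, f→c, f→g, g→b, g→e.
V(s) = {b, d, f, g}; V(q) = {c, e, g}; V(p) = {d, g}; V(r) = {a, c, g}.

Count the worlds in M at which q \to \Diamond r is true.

5

Recall that \Diamond ψ holds at a world iff ψ holds at some accessible world.
Let φ = q \to \Diamond r. Evaluate φ at each world:
  a (successors {c, d, e}): φ is true.
  b (successors {c, d, f, g}): φ is true.
  c (successors {c, e}): φ is true.
  d (successors {a, c}): φ is true.
  e (successors {d, e}): φ is false.
  f (successors {b, c, g}): φ is true.
  g (successors {b, e}): φ is false.
For instance, at e:
  At e: q is true, \Diamond r is false, so q \to \Diamond r is false.
    At e: \Diamond r requires r at some successor in {d, e}.
      At d: r is false.
      At e: r is false.
    So \Diamond r is false at e.
Satisfying worlds: {a, b, c, d, f}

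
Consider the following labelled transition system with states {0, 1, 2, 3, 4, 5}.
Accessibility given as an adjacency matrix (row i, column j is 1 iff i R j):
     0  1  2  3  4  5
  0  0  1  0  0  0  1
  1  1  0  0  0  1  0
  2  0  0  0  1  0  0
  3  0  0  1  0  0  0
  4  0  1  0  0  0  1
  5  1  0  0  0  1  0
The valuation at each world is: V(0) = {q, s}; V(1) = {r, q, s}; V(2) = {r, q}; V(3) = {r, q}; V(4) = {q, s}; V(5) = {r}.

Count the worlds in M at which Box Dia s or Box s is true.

Let φ = Box Dia s or Box s. Evaluate φ at each world:
  0 (successors {1, 5}): φ is true.
  1 (successors {0, 4}): φ is true.
  2 (successors {3}): φ is false.
  3 (successors {2}): φ is false.
  4 (successors {1, 5}): φ is true.
  5 (successors {0, 4}): φ is true.
For instance, at 1:
  At 1: Box Dia s is true, Box s is true, so Box Dia s or Box s is true.
    At 1: Box Dia s requires Dia s at every successor {0, 4}.
      At 0: Dia s is true.
      At 4: Dia s is true.
    So Box Dia s is true at 1.
    At 1: Box s requires s at every successor {0, 4}.
      At 0: s is true.
      At 4: s is true.
    So Box s is true at 1.
Satisfying worlds: {0, 1, 4, 5}

4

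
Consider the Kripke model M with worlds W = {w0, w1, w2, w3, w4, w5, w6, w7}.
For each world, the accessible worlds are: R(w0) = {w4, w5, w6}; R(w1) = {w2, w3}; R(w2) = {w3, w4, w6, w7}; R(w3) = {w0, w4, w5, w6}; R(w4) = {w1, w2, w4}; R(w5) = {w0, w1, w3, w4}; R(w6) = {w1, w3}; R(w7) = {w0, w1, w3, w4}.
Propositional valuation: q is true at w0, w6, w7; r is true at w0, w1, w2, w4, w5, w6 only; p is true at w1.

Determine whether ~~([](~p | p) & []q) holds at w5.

No

Recall that []ψ holds at a world iff ψ holds at every accessible world, and <>ψ holds iff ψ holds at some accessible world.
At w5: ~([](~p | p) & []q) is true, so ~~([](~p | p) & []q) is false.
  At w5: [](~p | p) & []q is false, so ~([](~p | p) & []q) is true.
    At w5: [](~p | p) is true, []q is false, so [](~p | p) & []q is false.
      At w5: [](~p | p) requires ~p | p at every successor {w0, w1, w3, w4}.
        At w0: ~p | p is true.
        At w1: ~p | p is true.
        At w3: ~p | p is true.
        At w4: ~p | p is true.
      So [](~p | p) is true at w5.
      At w5: []q requires q at every successor {w0, w1, w3, w4}.
        q fails at w1, so []q is false at w5.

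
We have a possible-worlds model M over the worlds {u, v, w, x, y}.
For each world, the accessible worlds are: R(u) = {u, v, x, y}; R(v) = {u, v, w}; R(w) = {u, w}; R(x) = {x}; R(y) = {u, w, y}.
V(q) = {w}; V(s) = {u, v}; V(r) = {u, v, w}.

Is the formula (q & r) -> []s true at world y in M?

Yes

At y: q & r is false, []s is false, so (q & r) -> []s is true.
  At y: []s requires s at every successor {u, w, y}.
    s fails at w, so []s is false at y.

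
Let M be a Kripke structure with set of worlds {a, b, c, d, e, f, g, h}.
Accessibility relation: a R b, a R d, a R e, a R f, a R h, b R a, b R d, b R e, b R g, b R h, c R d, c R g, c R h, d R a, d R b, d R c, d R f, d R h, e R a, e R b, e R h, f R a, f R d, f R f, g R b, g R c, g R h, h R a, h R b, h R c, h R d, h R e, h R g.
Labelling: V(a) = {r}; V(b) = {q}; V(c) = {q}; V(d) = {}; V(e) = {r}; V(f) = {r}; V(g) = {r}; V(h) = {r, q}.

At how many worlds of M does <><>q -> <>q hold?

7

Recall that <>ψ holds at a world iff ψ holds at some accessible world.
Let φ = <><>q -> <>q. Evaluate φ at each world:
  a (successors {b, d, e, f, h}): φ is true.
  b (successors {a, d, e, g, h}): φ is true.
  c (successors {d, g, h}): φ is true.
  d (successors {a, b, c, f, h}): φ is true.
  e (successors {a, b, h}): φ is true.
  f (successors {a, d, f}): φ is false.
  g (successors {b, c, h}): φ is true.
  h (successors {a, b, c, d, e, g}): φ is true.
For instance, at b:
  At b: <><>q is true, <>q is true, so <><>q -> <>q is true.
    At b: <><>q requires <>q at some successor in {a, d, e, g, h}.
      <>q holds at a, so <><>q is true at b.
    At b: <>q requires q at some successor in {a, d, e, g, h}.
      q holds at h, so <>q is true at b.
Satisfying worlds: {a, b, c, d, e, g, h}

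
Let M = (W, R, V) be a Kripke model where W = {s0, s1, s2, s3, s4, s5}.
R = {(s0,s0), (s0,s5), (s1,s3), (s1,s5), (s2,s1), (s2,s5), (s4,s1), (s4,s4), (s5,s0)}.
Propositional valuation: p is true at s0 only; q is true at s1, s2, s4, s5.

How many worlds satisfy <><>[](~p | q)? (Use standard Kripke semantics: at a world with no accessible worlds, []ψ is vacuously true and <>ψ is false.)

Let φ = <><>[](~p | q). Evaluate φ at each world:
  s0 (successors {s0, s5}): φ is false.
  s1 (successors {s3, s5}): φ is false.
  s2 (successors {s1, s5}): φ is true.
  s3 (successors ∅): φ is false.
  s4 (successors {s1, s4}): φ is true.
  s5 (successors {s0}): φ is false.
For instance, at s1:
  At s1: <><>[](~p | q) requires <>[](~p | q) at some successor in {s3, s5}.
    At s3: <>[](~p | q) is false.
    At s5: <>[](~p | q) is false.
  So <><>[](~p | q) is false at s1.
Satisfying worlds: {s2, s4}

2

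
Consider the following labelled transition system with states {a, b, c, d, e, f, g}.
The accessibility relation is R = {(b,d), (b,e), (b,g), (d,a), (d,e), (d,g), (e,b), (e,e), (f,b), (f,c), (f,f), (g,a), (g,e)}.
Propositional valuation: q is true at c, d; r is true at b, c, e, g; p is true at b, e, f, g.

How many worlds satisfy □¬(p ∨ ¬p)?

2

Let φ = □¬(p ∨ ¬p). Evaluate φ at each world:
  a (successors ∅): φ is true.
  b (successors {d, e, g}): φ is false.
  c (successors ∅): φ is true.
  d (successors {a, e, g}): φ is false.
  e (successors {b, e}): φ is false.
  f (successors {b, c, f}): φ is false.
  g (successors {a, e}): φ is false.
For instance, at d:
  At d: □¬(p ∨ ¬p) requires ¬(p ∨ ¬p) at every successor {a, e, g}.
    ¬(p ∨ ¬p) fails at a, so □¬(p ∨ ¬p) is false at d.
Satisfying worlds: {a, c}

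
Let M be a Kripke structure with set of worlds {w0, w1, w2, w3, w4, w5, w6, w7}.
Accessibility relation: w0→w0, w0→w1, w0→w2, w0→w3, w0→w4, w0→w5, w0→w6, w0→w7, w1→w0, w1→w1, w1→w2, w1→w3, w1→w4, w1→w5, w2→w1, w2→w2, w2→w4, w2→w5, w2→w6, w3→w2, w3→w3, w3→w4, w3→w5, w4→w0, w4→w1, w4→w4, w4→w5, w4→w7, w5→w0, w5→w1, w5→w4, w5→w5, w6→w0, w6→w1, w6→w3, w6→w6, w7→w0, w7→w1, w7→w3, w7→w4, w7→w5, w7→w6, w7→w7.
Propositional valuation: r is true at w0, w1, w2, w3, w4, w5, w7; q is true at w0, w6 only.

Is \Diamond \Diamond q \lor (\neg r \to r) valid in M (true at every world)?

Yes

Let φ = \Diamond \Diamond q \lor (\neg r \to r). Evaluate φ at each world:
  w0 (successors {w0, w1, w2, w3, w4, w5, w6, w7}): φ is true.
  w1 (successors {w0, w1, w2, w3, w4, w5}): φ is true.
  w2 (successors {w1, w2, w4, w5, w6}): φ is true.
  w3 (successors {w2, w3, w4, w5}): φ is true.
  w4 (successors {w0, w1, w4, w5, w7}): φ is true.
  w5 (successors {w0, w1, w4, w5}): φ is true.
  w6 (successors {w0, w1, w3, w6}): φ is true.
  w7 (successors {w0, w1, w3, w4, w5, w6, w7}): φ is true.
For instance, at w6:
  At w6: \Diamond \Diamond q is true, \neg r \to r is false, so \Diamond \Diamond q \lor (\neg r \to r) is true.
    At w6: \Diamond \Diamond q requires \Diamond q at some successor in {w0, w1, w3, w6}.
      \Diamond q holds at w0, so \Diamond \Diamond q is true at w6.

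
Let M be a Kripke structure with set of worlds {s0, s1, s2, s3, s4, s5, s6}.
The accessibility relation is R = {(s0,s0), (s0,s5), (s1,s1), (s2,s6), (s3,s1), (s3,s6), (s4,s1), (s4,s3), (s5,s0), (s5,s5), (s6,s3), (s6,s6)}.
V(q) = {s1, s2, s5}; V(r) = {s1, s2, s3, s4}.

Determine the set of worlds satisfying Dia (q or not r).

s0, s1, s2, s3, s4, s5, s6

Let φ = Dia (q or not r). Evaluate φ at each world:
  s0 (successors {s0, s5}): φ is true.
  s1 (successors {s1}): φ is true.
  s2 (successors {s6}): φ is true.
  s3 (successors {s1, s6}): φ is true.
  s4 (successors {s1, s3}): φ is true.
  s5 (successors {s0, s5}): φ is true.
  s6 (successors {s3, s6}): φ is true.
For instance, at s3:
  At s3: Dia (q or not r) requires q or not r at some successor in {s1, s6}.
    q or not r holds at s1, so Dia (q or not r) is true at s3.
Satisfying worlds: {s0, s1, s2, s3, s4, s5, s6}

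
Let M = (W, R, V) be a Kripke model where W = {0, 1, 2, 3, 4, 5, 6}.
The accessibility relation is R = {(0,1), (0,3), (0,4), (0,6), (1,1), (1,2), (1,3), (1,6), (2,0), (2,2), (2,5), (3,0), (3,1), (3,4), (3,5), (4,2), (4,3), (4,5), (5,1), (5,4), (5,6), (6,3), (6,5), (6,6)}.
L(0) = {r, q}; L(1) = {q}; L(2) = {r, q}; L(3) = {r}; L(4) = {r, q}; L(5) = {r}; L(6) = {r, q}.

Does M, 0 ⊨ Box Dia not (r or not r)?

No

At 0: Box Dia not (r or not r) requires Dia not (r or not r) at every successor {1, 3, 4, 6}.
  Dia not (r or not r) fails at 1, so Box Dia not (r or not r) is false at 0.
    At 1: Dia not (r or not r) requires not (r or not r) at some successor in {1, 2, 3, 6}.
      At 1: not (r or not r) is false.
      At 2: not (r or not r) is false.
      At 3: not (r or not r) is false.
      At 6: not (r or not r) is false.
    So Dia not (r or not r) is false at 1.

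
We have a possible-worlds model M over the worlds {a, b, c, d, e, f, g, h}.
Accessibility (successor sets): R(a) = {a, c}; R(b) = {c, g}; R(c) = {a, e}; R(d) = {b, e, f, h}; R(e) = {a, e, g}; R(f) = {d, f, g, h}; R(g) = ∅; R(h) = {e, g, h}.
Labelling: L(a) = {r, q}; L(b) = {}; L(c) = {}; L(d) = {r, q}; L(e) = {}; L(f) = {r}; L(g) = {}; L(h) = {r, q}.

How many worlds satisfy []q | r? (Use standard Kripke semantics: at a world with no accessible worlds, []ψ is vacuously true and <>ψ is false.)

5

Let φ = []q | r. Evaluate φ at each world:
  a (successors {a, c}): φ is true.
  b (successors {c, g}): φ is false.
  c (successors {a, e}): φ is false.
  d (successors {b, e, f, h}): φ is true.
  e (successors {a, e, g}): φ is false.
  f (successors {d, f, g, h}): φ is true.
  g (successors ∅): φ is true.
  h (successors {e, g, h}): φ is true.
For instance, at c:
  At c: []q is false, r is false, so []q | r is false.
    At c: []q requires q at every successor {a, e}.
      q fails at e, so []q is false at c.
Satisfying worlds: {a, d, f, g, h}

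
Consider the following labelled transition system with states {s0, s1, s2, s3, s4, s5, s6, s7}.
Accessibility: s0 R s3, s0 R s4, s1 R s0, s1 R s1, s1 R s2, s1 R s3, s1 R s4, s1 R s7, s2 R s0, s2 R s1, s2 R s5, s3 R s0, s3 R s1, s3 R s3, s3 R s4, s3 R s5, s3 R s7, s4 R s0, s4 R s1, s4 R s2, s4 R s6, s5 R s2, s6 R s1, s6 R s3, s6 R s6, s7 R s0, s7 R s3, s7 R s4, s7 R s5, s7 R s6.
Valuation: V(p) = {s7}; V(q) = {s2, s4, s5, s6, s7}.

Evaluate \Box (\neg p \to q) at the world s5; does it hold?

Yes

Recall that \Box ψ holds at a world iff ψ holds at every accessible world, and \Diamond ψ holds iff ψ holds at some accessible world.
At s5: \Box (\neg p \to q) requires \neg p \to q at every successor {s2}.
  At s2: \neg p \to q is true.
So \Box (\neg p \to q) is true at s5.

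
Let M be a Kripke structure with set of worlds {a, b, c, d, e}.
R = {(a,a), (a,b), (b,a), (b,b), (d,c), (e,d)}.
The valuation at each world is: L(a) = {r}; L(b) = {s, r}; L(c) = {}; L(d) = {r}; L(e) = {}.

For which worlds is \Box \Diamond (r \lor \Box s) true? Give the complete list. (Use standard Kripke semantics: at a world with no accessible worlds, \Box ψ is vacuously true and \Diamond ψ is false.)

a, b, c, e

Let φ = \Box \Diamond (r \lor \Box s). Evaluate φ at each world:
  a (successors {a, b}): φ is true.
  b (successors {a, b}): φ is true.
  c (successors ∅): φ is true.
  d (successors {c}): φ is false.
  e (successors {d}): φ is true.
For instance, at a:
  At a: \Box \Diamond (r \lor \Box s) requires \Diamond (r \lor \Box s) at every successor {a, b}.
      At a: \Diamond (r \lor \Box s) requires r \lor \Box s at some successor in {a, b}.
        r \lor \Box s holds at a, so \Diamond (r \lor \Box s) is true at a.
      At b: \Diamond (r \lor \Box s) requires r \lor \Box s at some successor in {a, b}.
        r \lor \Box s holds at a, so \Diamond (r \lor \Box s) is true at b.
  So \Box \Diamond (r \lor \Box s) is true at a.
Satisfying worlds: {a, b, c, e}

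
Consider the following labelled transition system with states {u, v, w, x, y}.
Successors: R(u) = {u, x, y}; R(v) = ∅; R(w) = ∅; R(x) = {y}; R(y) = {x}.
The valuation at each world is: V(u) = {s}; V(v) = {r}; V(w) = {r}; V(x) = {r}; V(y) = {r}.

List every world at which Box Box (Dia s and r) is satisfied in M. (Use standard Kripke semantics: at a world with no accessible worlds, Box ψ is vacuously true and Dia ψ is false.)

Let φ = Box Box (Dia s and r). Evaluate φ at each world:
  u (successors {u, x, y}): φ is false.
  v (successors ∅): φ is true.
  w (successors ∅): φ is true.
  x (successors {y}): φ is false.
  y (successors {x}): φ is false.
For instance, at u:
  At u: Box Box (Dia s and r) requires Box (Dia s and r) at every successor {u, x, y}.
    Box (Dia s and r) fails at u, so Box Box (Dia s and r) is false at u.
      At u: Box (Dia s and r) requires Dia s and r at every successor {u, x, y}.
        Dia s and r fails at u, so Box (Dia s and r) is false at u.
Satisfying worlds: {v, w}

v, w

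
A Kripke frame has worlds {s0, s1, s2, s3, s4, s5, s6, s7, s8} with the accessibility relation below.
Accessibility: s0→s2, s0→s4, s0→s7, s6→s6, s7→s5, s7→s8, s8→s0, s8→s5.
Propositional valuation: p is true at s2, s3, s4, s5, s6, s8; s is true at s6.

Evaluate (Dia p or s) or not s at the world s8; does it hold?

At s8: Dia p or s is true, not s is true, so (Dia p or s) or not s is true.
  At s8: Dia p is true, s is false, so Dia p or s is true.
    At s8: Dia p requires p at some successor in {s0, s5}.
      p holds at s5, so Dia p is true at s8.

Yes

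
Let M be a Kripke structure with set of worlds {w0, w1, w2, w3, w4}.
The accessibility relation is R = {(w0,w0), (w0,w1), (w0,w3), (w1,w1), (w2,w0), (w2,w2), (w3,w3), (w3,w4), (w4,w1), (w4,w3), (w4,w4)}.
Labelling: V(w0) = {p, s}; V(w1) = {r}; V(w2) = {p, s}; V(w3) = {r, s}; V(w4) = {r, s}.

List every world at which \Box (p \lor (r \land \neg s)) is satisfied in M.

w1, w2

Let φ = \Box (p \lor (r \land \neg s)). Evaluate φ at each world:
  w0 (successors {w0, w1, w3}): φ is false.
  w1 (successors {w1}): φ is true.
  w2 (successors {w0, w2}): φ is true.
  w3 (successors {w3, w4}): φ is false.
  w4 (successors {w1, w3, w4}): φ is false.
For instance, at w0:
  At w0: \Box (p \lor (r \land \neg s)) requires p \lor (r \land \neg s) at every successor {w0, w1, w3}.
    p \lor (r \land \neg s) fails at w3, so \Box (p \lor (r \land \neg s)) is false at w0.
Satisfying worlds: {w1, w2}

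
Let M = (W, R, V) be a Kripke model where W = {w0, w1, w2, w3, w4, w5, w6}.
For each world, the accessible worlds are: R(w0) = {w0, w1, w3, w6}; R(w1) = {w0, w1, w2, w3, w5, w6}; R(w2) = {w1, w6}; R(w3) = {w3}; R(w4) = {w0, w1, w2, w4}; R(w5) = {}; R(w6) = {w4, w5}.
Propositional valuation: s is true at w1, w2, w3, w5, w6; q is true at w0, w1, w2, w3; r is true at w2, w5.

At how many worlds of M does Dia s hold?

6

Recall that Dia ψ holds at a world iff ψ holds at some accessible world.
Let φ = Dia s. Evaluate φ at each world:
  w0 (successors {w0, w1, w3, w6}): φ is true.
  w1 (successors {w0, w1, w2, w3, w5, w6}): φ is true.
  w2 (successors {w1, w6}): φ is true.
  w3 (successors {w3}): φ is true.
  w4 (successors {w0, w1, w2, w4}): φ is true.
  w5 (successors ∅): φ is false.
  w6 (successors {w4, w5}): φ is true.
For instance, at w0:
  At w0: Dia s requires s at some successor in {w0, w1, w3, w6}.
    s holds at w1, so Dia s is true at w0.
Satisfying worlds: {w0, w1, w2, w3, w4, w6}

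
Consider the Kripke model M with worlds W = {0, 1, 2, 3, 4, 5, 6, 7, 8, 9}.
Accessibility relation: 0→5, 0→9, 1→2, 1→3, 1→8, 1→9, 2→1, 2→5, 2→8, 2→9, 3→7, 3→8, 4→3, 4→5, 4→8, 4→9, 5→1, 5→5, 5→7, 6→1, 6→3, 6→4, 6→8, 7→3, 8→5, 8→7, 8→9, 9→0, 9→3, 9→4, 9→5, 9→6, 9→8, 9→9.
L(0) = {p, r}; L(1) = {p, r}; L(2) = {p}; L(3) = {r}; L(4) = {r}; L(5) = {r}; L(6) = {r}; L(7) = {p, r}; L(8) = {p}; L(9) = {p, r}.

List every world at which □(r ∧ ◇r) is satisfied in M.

0, 5, 7, 8

Let φ = □(r ∧ ◇r). Evaluate φ at each world:
  0 (successors {5, 9}): φ is true.
  1 (successors {2, 3, 8, 9}): φ is false.
  2 (successors {1, 5, 8, 9}): φ is false.
  3 (successors {7, 8}): φ is false.
  4 (successors {3, 5, 8, 9}): φ is false.
  5 (successors {1, 5, 7}): φ is true.
  6 (successors {1, 3, 4, 8}): φ is false.
  7 (successors {3}): φ is true.
  8 (successors {5, 7, 9}): φ is true.
  9 (successors {0, 3, 4, 5, 6, 8, 9}): φ is false.
For instance, at 4:
  At 4: □(r ∧ ◇r) requires r ∧ ◇r at every successor {3, 5, 8, 9}.
    r ∧ ◇r fails at 8, so □(r ∧ ◇r) is false at 4.
      At 8: r is false, ◇r is true, so r ∧ ◇r is false.
Satisfying worlds: {0, 5, 7, 8}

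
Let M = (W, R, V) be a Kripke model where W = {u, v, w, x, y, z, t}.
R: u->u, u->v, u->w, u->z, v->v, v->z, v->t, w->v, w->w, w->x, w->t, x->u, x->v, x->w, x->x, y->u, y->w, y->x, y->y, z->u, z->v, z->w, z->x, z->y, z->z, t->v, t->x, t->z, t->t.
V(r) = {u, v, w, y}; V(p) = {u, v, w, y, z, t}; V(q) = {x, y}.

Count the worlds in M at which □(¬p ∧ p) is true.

0

Let φ = □(¬p ∧ p). Evaluate φ at each world:
  u (successors {u, v, w, z}): φ is false.
  v (successors {v, z, t}): φ is false.
  w (successors {v, w, x, t}): φ is false.
  x (successors {u, v, w, x}): φ is false.
  y (successors {u, w, x, y}): φ is false.
  z (successors {u, v, w, x, y, z}): φ is false.
  t (successors {v, x, z, t}): φ is false.
For instance, at t:
  At t: □(¬p ∧ p) requires ¬p ∧ p at every successor {v, x, z, t}.
    ¬p ∧ p fails at v, so □(¬p ∧ p) is false at t.
Satisfying worlds: none.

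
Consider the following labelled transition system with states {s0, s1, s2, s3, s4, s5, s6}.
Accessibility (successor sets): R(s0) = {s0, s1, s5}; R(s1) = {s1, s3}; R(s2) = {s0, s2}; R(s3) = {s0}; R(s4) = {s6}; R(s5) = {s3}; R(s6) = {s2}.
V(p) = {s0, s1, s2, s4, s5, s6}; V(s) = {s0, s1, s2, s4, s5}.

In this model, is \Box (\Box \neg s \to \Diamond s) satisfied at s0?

No

At s0: \Box (\Box \neg s \to \Diamond s) requires \Box \neg s \to \Diamond s at every successor {s0, s1, s5}.
  \Box \neg s \to \Diamond s fails at s5, so \Box (\Box \neg s \to \Diamond s) is false at s0.
    At s5: \Box \neg s is true, \Diamond s is false, so \Box \neg s \to \Diamond s is false.
      At s5: \Box \neg s requires \neg s at every successor {s3}.
        At s3: \neg s is true.
      So \Box \neg s is true at s5.
      At s5: \Diamond s requires s at some successor in {s3}.
        At s3: s is false.
      So \Diamond s is false at s5.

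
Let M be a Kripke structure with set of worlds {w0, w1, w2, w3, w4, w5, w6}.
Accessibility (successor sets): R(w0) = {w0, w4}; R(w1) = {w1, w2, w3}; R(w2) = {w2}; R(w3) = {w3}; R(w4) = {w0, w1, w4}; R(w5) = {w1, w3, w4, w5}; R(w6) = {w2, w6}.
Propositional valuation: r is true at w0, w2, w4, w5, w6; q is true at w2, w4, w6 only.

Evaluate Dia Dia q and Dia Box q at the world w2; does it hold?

At w2: Dia Dia q is true, Dia Box q is true, so Dia Dia q and Dia Box q is true.
  At w2: Dia Dia q requires Dia q at some successor in {w2}.
    Dia q holds at w2, so Dia Dia q is true at w2.
      At w2: Dia q requires q at some successor in {w2}.
        q holds at w2, so Dia q is true at w2.
  At w2: Dia Box q requires Box q at some successor in {w2}.
    Box q holds at w2, so Dia Box q is true at w2.
      At w2: Box q requires q at every successor {w2}.
        At w2: q is true.
      So Box q is true at w2.

Yes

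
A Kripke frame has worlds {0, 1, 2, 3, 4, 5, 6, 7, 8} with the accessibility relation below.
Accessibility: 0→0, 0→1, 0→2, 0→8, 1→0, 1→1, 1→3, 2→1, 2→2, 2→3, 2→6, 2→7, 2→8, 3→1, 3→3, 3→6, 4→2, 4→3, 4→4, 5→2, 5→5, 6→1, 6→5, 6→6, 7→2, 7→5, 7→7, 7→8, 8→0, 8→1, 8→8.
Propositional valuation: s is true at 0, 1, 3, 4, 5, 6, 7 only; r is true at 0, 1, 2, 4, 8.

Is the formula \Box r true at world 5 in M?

At 5: \Box r requires r at every successor {2, 5}.
  r fails at 5, so \Box r is false at 5.

No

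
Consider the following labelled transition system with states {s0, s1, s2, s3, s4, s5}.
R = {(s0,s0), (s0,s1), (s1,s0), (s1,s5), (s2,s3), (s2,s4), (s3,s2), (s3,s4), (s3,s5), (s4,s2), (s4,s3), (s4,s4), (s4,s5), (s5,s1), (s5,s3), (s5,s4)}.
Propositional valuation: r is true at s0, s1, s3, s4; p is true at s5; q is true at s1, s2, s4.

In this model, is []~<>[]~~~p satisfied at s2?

No

Recall that []ψ holds at a world iff ψ holds at every accessible world, and <>ψ holds iff ψ holds at some accessible world.
At s2: []~<>[]~~~p requires ~<>[]~~~p at every successor {s3, s4}.
  ~<>[]~~~p fails at s3, so []~<>[]~~~p is false at s2.
    At s3: <>[]~~~p is true, so ~<>[]~~~p is false.
      At s3: <>[]~~~p requires []~~~p at some successor in {s2, s4, s5}.
        []~~~p holds at s2, so <>[]~~~p is true at s3.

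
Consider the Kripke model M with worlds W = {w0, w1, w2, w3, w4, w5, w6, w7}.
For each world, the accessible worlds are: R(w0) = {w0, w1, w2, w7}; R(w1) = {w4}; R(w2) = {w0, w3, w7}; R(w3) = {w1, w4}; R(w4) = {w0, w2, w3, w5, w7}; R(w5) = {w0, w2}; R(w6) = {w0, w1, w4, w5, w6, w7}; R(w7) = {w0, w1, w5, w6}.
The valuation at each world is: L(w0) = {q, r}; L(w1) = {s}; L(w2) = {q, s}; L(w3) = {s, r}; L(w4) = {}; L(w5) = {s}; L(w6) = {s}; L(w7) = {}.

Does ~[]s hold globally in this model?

Let φ = ~[]s. Evaluate φ at each world:
  w0 (successors {w0, w1, w2, w7}): φ is true.
  w1 (successors {w4}): φ is true.
  w2 (successors {w0, w3, w7}): φ is true.
  w3 (successors {w1, w4}): φ is true.
  w4 (successors {w0, w2, w3, w5, w7}): φ is true.
  w5 (successors {w0, w2}): φ is true.
  w6 (successors {w0, w1, w4, w5, w6, w7}): φ is true.
  w7 (successors {w0, w1, w5, w6}): φ is true.
For instance, at w4:
  At w4: []s is false, so ~[]s is true.
    At w4: []s requires s at every successor {w0, w2, w3, w5, w7}.
      s fails at w0, so []s is false at w4.

Yes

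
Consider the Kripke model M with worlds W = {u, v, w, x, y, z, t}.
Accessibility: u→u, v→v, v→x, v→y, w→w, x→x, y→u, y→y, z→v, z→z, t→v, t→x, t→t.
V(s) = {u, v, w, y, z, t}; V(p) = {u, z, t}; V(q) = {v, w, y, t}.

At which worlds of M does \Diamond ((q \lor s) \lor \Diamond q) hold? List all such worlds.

Let φ = \Diamond ((q \lor s) \lor \Diamond q). Evaluate φ at each world:
  u (successors {u}): φ is true.
  v (successors {v, x, y}): φ is true.
  w (successors {w}): φ is true.
  x (successors {x}): φ is false.
  y (successors {u, y}): φ is true.
  z (successors {v, z}): φ is true.
  t (successors {v, x, t}): φ is true.
For instance, at z:
  At z: \Diamond ((q \lor s) \lor \Diamond q) requires (q \lor s) \lor \Diamond q at some successor in {v, z}.
    (q \lor s) \lor \Diamond q holds at v, so \Diamond ((q \lor s) \lor \Diamond q) is true at z.
      At v: q \lor s is true, \Diamond q is true, so (q \lor s) \lor \Diamond q is true.
Satisfying worlds: {u, v, w, y, z, t}

u, v, w, y, z, t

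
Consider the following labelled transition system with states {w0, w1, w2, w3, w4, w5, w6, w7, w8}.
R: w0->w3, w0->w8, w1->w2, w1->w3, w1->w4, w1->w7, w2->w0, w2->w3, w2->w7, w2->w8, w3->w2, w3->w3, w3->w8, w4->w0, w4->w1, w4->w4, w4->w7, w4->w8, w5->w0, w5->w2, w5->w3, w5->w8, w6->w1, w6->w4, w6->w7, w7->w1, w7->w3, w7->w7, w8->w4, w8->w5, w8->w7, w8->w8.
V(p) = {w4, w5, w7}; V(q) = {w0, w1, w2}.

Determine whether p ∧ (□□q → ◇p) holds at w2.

Recall that □ψ holds at a world iff ψ holds at every accessible world, and ◇ψ holds iff ψ holds at some accessible world.
At w2: p is false, □□q → ◇p is true, so p ∧ (□□q → ◇p) is false.
  At w2: □□q is false, ◇p is true, so □□q → ◇p is true.
    At w2: □□q requires □q at every successor {w0, w3, w7, w8}.
      □q fails at w0, so □□q is false at w2.
    At w2: ◇p requires p at some successor in {w0, w3, w7, w8}.
      p holds at w7, so ◇p is true at w2.

No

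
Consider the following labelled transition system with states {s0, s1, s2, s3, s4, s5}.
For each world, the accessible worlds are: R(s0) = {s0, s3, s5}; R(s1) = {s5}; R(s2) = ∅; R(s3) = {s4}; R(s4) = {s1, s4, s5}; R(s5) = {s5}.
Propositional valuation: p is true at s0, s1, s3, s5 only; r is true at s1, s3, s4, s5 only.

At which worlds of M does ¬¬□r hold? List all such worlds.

s1, s2, s3, s4, s5

Recall that □ψ holds at a world iff ψ holds at every accessible world, and ◇ψ holds iff ψ holds at some accessible world.
Let φ = ¬¬□r. Evaluate φ at each world:
  s0 (successors {s0, s3, s5}): φ is false.
  s1 (successors {s5}): φ is true.
  s2 (successors ∅): φ is true.
  s3 (successors {s4}): φ is true.
  s4 (successors {s1, s4, s5}): φ is true.
  s5 (successors {s5}): φ is true.
For instance, at s1:
  At s1: ¬□r is false, so ¬¬□r is true.
    At s1: □r is true, so ¬□r is false.
      At s1: □r requires r at every successor {s5}.
        At s5: r is true.
      So □r is true at s1.
Satisfying worlds: {s1, s2, s3, s4, s5}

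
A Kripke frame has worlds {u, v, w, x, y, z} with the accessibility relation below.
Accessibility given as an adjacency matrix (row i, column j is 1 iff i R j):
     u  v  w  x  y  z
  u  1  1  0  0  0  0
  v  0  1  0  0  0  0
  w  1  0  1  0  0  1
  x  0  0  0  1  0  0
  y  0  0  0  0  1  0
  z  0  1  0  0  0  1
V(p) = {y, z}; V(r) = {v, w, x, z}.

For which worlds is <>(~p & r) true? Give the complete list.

Let φ = <>(~p & r). Evaluate φ at each world:
  u (successors {u, v}): φ is true.
  v (successors {v}): φ is true.
  w (successors {u, w, z}): φ is true.
  x (successors {x}): φ is true.
  y (successors {y}): φ is false.
  z (successors {v, z}): φ is true.
For instance, at w:
  At w: <>(~p & r) requires ~p & r at some successor in {u, w, z}.
    ~p & r holds at w, so <>(~p & r) is true at w.
Satisfying worlds: {u, v, w, x, z}

u, v, w, x, z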